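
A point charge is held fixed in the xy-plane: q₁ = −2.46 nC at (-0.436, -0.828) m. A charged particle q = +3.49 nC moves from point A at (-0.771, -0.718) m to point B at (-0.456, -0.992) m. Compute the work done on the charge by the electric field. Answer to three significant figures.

The work done by the electric force is W_field = −ΔU = −q(V_B − V_A) = q(V_A − V_B).
At A: distance to the source charge is 0.353 m; V_A = kq₁/r = -62.7 V.
At B: distance to the source charge is 0.165 m; V_B = kq₁/r = -134 V.
ΔV = V_B − V_A = -71.1 V.
W_field = −qΔV = −(3.49×10⁻⁹ C)(-71.1 V) = 2.48×10⁻⁷ J.

2.48×10⁻⁷ J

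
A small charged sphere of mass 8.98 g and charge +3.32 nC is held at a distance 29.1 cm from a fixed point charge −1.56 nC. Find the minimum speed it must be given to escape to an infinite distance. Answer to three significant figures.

To just escape, total mechanical energy must reach zero at infinity: ½mv²_min + U = 0, so ½mv²_min = −U = |kQq|/r.
|U| = |kQq|/r = (8.99×10⁹ N·m²/C²)(1.56×10⁻⁹)(3.32×10⁻⁹)/(0.291) = 1.60×10⁻⁷ J.
v_min = √(2|U|/m) = √(2·1.60×10⁻⁷/8.98×10⁻³) = 5.97×10⁻³ m/s.

5.97×10⁻³ m/s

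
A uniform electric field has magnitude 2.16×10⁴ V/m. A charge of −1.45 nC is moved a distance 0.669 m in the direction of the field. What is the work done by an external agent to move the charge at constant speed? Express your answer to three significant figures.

2.10×10⁻⁵ J

The potential change for a displacement 0.669 m in the direction of the field is ΔV = −Ed = -1.45×10⁴ V.
W_ext = qΔV = 2.10×10⁻⁵ J.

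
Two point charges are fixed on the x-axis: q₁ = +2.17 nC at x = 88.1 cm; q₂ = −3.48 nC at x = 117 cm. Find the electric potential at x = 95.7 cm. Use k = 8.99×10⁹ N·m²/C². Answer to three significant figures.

110 V

Electric potential is a scalar, so the contributions from each charge add algebraically: V = Σ kqᵢ/rᵢ.
Distances from the field point to each charge: r₁ = 0.0760 m, r₂ = 0.213 m.
V = k[(2.17×10⁻⁹)/(0.0760) + (-3.48×10⁻⁹)/(0.213)] = 110 V.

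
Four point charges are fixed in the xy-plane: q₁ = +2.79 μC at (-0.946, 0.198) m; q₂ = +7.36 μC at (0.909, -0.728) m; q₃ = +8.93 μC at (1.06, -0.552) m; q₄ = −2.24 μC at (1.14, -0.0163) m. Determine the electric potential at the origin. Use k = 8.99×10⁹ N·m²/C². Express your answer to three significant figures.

1.32×10⁵ V

Electric potential is a scalar, so the contributions from each charge add algebraically: V = Σ kqᵢ/rᵢ.
Distances from the field point to each charge: r₁ = 0.966 m, r₂ = 1.16 m, r₃ = 1.20 m, r₄ = 1.14 m.
V = k[(2.79×10⁻⁶)/(0.966) + (7.36×10⁻⁶)/(1.16) + (8.93×10⁻⁶)/(1.20) + (-2.24×10⁻⁶)/(1.14)] = 1.32×10⁵ V.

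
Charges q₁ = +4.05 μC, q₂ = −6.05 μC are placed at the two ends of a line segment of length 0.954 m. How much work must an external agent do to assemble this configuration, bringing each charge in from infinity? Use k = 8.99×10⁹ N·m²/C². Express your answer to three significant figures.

-0.231 J

The assembly work is the sum of pairwise potential energies, U = Σ_{i<j} kqᵢqⱼ/rᵢⱼ.
The separation is r = 0.954 m.
U = (-0.231) = -0.231 J.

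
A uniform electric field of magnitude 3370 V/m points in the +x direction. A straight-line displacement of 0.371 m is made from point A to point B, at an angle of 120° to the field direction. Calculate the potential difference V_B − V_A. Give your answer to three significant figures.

Only the component of displacement along E changes the potential: ΔV = −E·d·cosθ.
ΔV = −(3370 V/m)(0.371 m)cos120° = 625 V.

625 V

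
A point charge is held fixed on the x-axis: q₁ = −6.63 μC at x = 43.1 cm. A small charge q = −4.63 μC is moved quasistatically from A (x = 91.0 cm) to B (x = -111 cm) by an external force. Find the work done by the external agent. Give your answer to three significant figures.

For quasistatic motion the external work equals the change in potential energy: W_ext = qΔV = q(V_B − V_A).
At A: distance to the source charge is 0.479 m; V_A = kq₁/r = -1.24×10⁵ V.
At B: distance to the source charge is 1.54 m; V_B = kq₁/r = -3.87×10⁴ V.
ΔV = V_B − V_A = 8.58×10⁴ V.
W_ext = qΔV = (-4.63×10⁻⁶ C)(8.58×10⁴ V) = -0.397 J.

-0.397 J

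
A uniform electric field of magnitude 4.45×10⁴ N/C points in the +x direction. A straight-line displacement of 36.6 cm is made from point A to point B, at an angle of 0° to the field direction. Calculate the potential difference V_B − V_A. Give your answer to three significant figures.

-1.63×10⁴ V

Only the component of displacement along E changes the potential: ΔV = −E·d·cosθ.
ΔV = −(4.45×10⁴ V/m)(0.366 m)cos0° = -1.63×10⁴ V.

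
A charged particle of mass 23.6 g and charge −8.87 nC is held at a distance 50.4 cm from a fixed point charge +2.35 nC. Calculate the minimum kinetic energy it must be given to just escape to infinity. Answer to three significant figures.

3.72×10⁻⁷ J

To just escape, total mechanical energy must reach zero at infinity: ½mv²_min + U = 0, so ½mv²_min = −U = |kQq|/r.
|U| = |kQq|/r = (8.99×10⁹ N·m²/C²)(2.35×10⁻⁹)(8.87×10⁻⁹)/(0.504) = 3.72×10⁻⁷ J.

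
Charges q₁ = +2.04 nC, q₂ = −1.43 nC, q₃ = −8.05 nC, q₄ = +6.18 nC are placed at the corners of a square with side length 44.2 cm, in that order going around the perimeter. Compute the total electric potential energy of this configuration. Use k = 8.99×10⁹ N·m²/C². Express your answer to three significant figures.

The work to assemble the configuration equals its total potential energy, U = Σ kqᵢqⱼ/rᵢⱼ over all pairs.
The four side pairs have separation 0.442 m and the two diagonal pairs 0.625 m.
Summing all 6 pair terms gives U = -9.44×10⁻⁷ J.

-9.44×10⁻⁷ J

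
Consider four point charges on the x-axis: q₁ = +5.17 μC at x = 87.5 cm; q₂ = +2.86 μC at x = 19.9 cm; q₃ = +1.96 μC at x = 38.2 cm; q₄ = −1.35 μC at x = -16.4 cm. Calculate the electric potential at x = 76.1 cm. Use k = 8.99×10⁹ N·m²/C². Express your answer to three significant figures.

4.87×10⁵ V

The total potential is the scalar sum of each charge's contribution, V = Σ kqᵢ/rᵢ.
Distances from the field point to each charge: r₁ = 0.114 m, r₂ = 0.562 m, r₃ = 0.379 m, r₄ = 0.925 m.
V = k[(5.17×10⁻⁶)/(0.114) + (2.86×10⁻⁶)/(0.562) + (1.96×10⁻⁶)/(0.379) + (-1.35×10⁻⁶)/(0.925)] = 4.87×10⁵ V.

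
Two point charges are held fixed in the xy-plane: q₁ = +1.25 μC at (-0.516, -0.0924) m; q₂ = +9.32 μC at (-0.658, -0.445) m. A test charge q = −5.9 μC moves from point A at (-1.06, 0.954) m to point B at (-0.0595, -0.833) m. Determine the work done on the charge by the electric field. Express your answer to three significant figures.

0.373 J

The work done by the electric force is W_field = −ΔU = −q(V_B − V_A) = q(V_A − V_B).
At A: distances to the source charges are 1.18 m, 1.46 m; V_A = Σ kqᵢ/rᵢ = 6.71×10⁴ V.
At B: distances to the source charges are 0.870 m, 0.713 m; V_B = Σ kqᵢ/rᵢ = 1.30×10⁵ V.
ΔV = V_B − V_A = 6.33×10⁴ V.
W_field = −qΔV = −(-5.90×10⁻⁶ C)(6.33×10⁴ V) = 0.373 J.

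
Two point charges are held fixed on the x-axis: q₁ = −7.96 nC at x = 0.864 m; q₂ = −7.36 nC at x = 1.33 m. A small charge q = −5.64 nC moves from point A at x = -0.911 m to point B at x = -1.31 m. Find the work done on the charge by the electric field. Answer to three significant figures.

6.69×10⁻⁸ J

The work done by the electric force is W_field = −ΔU = −q(V_B − V_A) = q(V_A − V_B).
At A: distances to the source charges are 1.77 m, 2.24 m; V_A = Σ kqᵢ/rᵢ = -69.8 V.
At B: distances to the source charges are 2.17 m, 2.64 m; V_B = Σ kqᵢ/rᵢ = -58.0 V.
ΔV = V_B − V_A = 11.9 V.
W_field = −qΔV = −(-5.64×10⁻⁹ C)(11.9 V) = 6.69×10⁻⁸ J.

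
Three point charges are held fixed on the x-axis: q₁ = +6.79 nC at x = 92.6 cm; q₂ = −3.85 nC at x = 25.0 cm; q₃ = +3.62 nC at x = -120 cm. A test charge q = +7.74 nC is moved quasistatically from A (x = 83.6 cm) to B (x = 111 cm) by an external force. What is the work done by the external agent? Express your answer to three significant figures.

For quasistatic motion the external work equals the change in potential energy: W_ext = qΔV = q(V_B − V_A).
At A: distances to the source charges are 0.0900 m, 0.586 m, 2.04 m; V_A = Σ kqᵢ/rᵢ = 635 V.
At B: distances to the source charges are 0.184 m, 0.860 m, 2.31 m; V_B = Σ kqᵢ/rᵢ = 306 V.
ΔV = V_B − V_A = -330 V.
W_ext = qΔV = (7.74×10⁻⁹ C)(-330 V) = -2.55×10⁻⁶ J.

-2.55×10⁻⁶ J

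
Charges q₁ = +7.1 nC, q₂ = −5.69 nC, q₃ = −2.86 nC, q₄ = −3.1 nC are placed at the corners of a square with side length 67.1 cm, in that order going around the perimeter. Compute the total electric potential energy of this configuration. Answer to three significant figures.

The assembly work is the sum of pairwise potential energies, U = Σ_{i<j} kqᵢqⱼ/rᵢⱼ.
The four side pairs have separation 0.671 m and the two diagonal pairs 0.949 m.
Summing all 6 pair terms gives U = -5.25×10⁻⁷ J.

-5.25×10⁻⁷ J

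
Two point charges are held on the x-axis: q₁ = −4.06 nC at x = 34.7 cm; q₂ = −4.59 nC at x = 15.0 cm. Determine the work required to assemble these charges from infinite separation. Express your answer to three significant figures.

8.50×10⁻⁷ J

The work to assemble the configuration equals its total potential energy, U = Σ kqᵢqⱼ/rᵢⱼ over all pairs.
Pair separations: r₁₂ = 0.197 m.
U = (8.50×10⁻⁷) = 8.50×10⁻⁷ J.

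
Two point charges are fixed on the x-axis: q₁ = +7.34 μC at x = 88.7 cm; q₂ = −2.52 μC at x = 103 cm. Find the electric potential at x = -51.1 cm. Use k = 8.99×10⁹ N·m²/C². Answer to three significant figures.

Electric potential is a scalar, so the contributions from each charge add algebraically: V = Σ kqᵢ/rᵢ.
Distances from the field point to each charge: r₁ = 1.40 m, r₂ = 1.54 m.
V = k[(7.34×10⁻⁶)/(1.40) + (-2.52×10⁻⁶)/(1.54)] = 3.25×10⁴ V.

3.25×10⁴ V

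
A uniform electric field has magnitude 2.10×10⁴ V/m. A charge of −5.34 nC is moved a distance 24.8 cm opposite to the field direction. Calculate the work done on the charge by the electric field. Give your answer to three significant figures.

The potential change for a displacement 24.8 cm opposite to the field direction is ΔV = +Ed = 5210 V.
W_field = −qΔV = 2.78×10⁻⁵ J.

2.78×10⁻⁵ J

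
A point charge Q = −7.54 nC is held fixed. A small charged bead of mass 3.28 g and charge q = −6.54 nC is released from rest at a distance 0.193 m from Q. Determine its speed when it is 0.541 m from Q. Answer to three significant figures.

0.0300 m/s

Only the electrostatic force acts, so mechanical energy is conserved: ½mv² = U₁ − U₂ = kQq(1/r₁ − 1/r₂).
U₁ − U₂ = (8.99×10⁹ N·m²/C²)(-7.54×10⁻⁹ C)(-6.54×10⁻⁹ C)(1/0.193 − 1/0.541) = 1.48×10⁻⁶ J.
v = √(2·1.48×10⁻⁶/3.28×10⁻³) = 0.0300 m/s.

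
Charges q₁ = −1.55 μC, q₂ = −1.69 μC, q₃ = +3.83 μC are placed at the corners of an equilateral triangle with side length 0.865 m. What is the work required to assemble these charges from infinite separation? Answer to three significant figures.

The work to assemble the configuration equals its total potential energy, U = Σ kqᵢqⱼ/rᵢⱼ over all pairs.
All three pair separations equal the side length, 0.865 m.
U = (0.0272) + (-0.0617) + (-0.0673) = -0.102 J.

-0.102 J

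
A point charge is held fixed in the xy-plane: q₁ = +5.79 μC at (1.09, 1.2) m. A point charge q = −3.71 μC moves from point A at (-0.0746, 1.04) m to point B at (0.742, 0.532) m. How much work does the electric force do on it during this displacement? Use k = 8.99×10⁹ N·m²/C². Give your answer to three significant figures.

The work done by the electric force is W_field = −ΔU = −q(V_B − V_A) = q(V_A − V_B).
At A: distance to the source charge is 1.18 m; V_A = kq₁/r = 4.43×10⁴ V.
At B: distance to the source charge is 0.753 m; V_B = kq₁/r = 6.91×10⁴ V.
ΔV = V_B − V_A = 2.48×10⁴ V.
W_field = −qΔV = −(-3.71×10⁻⁶ C)(2.48×10⁴ V) = 0.0921 J.

0.0921 J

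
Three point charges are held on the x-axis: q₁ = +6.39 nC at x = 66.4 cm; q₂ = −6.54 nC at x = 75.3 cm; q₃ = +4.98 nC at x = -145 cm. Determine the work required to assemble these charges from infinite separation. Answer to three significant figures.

The assembly work is the sum of pairwise potential energies, U = Σ_{i<j} kqᵢqⱼ/rᵢⱼ.
Pair separations: r₁₂ = 0.0890 m, r₁₃ = 2.11 m, r₂₃ = 2.20 m.
U = (-4.22×10⁻⁶) + (1.35×10⁻⁷) + (-1.33×10⁻⁷) = -4.22×10⁻⁶ J.

-4.22×10⁻⁶ J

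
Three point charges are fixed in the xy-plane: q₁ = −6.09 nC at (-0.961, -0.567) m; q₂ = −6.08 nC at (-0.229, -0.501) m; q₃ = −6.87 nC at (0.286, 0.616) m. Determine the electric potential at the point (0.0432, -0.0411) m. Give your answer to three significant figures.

The total potential is the scalar sum of each charge's contribution, V = Σ kqᵢ/rᵢ.
Distances from the field point to each charge: r₁ = 1.13 m, r₂ = 0.534 m, r₃ = 0.701 m.
V = k[(-6.09×10⁻⁹)/(1.13) + (-6.08×10⁻⁹)/(0.534) + (-6.87×10⁻⁹)/(0.701)] = -239 V.

-239 V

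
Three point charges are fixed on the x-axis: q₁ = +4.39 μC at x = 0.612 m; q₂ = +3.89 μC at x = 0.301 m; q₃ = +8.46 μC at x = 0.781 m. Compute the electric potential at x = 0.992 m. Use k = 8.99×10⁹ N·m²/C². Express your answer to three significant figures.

5.15×10⁵ V

Electric potential is a scalar, so the contributions from each charge add algebraically: V = Σ kqᵢ/rᵢ.
Distances from the field point to each charge: r₁ = 0.380 m, r₂ = 0.691 m, r₃ = 0.211 m.
V = k[(4.39×10⁻⁶)/(0.380) + (3.89×10⁻⁶)/(0.691) + (8.46×10⁻⁶)/(0.211)] = 5.15×10⁵ V.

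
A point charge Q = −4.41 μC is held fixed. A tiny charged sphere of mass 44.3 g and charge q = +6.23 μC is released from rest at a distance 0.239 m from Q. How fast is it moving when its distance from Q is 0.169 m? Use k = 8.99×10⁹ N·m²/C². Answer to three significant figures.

4.40 m/s

Only the electrostatic force acts, so mechanical energy is conserved: ½mv² = U₁ − U₂ = kQq(1/r₁ − 1/r₂).
U₁ − U₂ = (8.99×10⁹ N·m²/C²)(-4.41×10⁻⁶ C)(6.23×10⁻⁶ C)(1/0.239 − 1/0.169) = 0.428 J.
v = √(2·0.428/0.0443) = 4.40 m/s.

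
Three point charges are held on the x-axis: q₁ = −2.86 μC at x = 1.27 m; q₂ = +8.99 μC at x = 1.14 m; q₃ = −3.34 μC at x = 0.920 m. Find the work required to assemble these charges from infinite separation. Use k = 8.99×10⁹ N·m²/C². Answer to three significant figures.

The work to assemble the configuration equals its total potential energy, U = Σ kqᵢqⱼ/rᵢⱼ over all pairs.
Pair separations: r₁₂ = 0.130 m, r₁₃ = 0.350 m, r₂₃ = 0.220 m.
U = (-1.78) + (0.245) + (-1.23) = -2.76 J.

-2.76 J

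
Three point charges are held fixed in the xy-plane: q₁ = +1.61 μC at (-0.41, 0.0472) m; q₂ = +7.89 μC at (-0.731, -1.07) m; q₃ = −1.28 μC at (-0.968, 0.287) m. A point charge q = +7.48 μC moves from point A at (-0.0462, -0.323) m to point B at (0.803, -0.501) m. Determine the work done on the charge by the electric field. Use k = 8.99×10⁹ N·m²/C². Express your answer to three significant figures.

The work done by the electric force is W_field = −ΔU = −q(V_B − V_A) = q(V_A − V_B).
At A: distances to the source charges are 0.519 m, 1.01 m, 1.11 m; V_A = Σ kqᵢ/rᵢ = 8.75×10⁴ V.
At B: distances to the source charges are 1.33 m, 1.64 m, 1.94 m; V_B = Σ kqᵢ/rᵢ = 4.83×10⁴ V.
ΔV = V_B − V_A = -3.92×10⁴ V.
W_field = −qΔV = −(7.48×10⁻⁶ C)(-3.92×10⁴ V) = 0.293 J.

0.293 J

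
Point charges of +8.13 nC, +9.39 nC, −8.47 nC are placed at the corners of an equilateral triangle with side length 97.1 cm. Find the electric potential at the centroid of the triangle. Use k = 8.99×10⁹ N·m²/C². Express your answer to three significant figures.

145 V

Electric potential is a scalar, so the contributions from each charge add algebraically: V = Σ kqᵢ/rᵢ.
The distance from each vertex to the centroid is a/√3 = 0.561 m.
V = k[(8.13×10⁻⁹)/(0.561) + (9.39×10⁻⁹)/(0.561) + (-8.47×10⁻⁹)/(0.561)] = 145 V.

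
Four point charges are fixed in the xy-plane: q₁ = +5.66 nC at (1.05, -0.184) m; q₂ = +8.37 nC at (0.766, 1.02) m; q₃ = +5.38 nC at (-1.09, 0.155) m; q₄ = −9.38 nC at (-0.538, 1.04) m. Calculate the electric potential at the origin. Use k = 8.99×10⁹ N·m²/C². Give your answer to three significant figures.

78.6 V

The total potential is the scalar sum of each charge's contribution, V = Σ kqᵢ/rᵢ.
Distances from the field point to each charge: r₁ = 1.07 m, r₂ = 1.28 m, r₃ = 1.10 m, r₄ = 1.17 m.
V = k[(5.66×10⁻⁹)/(1.07) + (8.37×10⁻⁹)/(1.28) + (5.38×10⁻⁹)/(1.10) + (-9.38×10⁻⁹)/(1.17)] = 78.6 V.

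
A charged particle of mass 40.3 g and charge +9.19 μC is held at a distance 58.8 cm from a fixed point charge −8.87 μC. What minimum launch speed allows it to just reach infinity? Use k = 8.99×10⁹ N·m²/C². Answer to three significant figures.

To just escape, total mechanical energy must reach zero at infinity: ½mv²_min + U = 0, so ½mv²_min = −U = |kQq|/r.
|U| = |kQq|/r = (8.99×10⁹ N·m²/C²)(8.87×10⁻⁶)(9.19×10⁻⁶)/(0.588) = 1.25 J.
v_min = √(2|U|/m) = √(2·1.25/0.0403) = 7.86 m/s.

7.86 m/s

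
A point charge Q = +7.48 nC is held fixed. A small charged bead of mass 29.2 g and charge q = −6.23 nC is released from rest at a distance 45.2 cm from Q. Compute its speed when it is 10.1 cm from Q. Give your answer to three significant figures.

Only the electrostatic force acts, so mechanical energy is conserved: ½mv² = U₁ − U₂ = kQq(1/r₁ − 1/r₂).
U₁ − U₂ = (8.99×10⁹ N·m²/C²)(7.48×10⁻⁹ C)(-6.23×10⁻⁹ C)(1/0.452 − 1/0.101) = 3.22×10⁻⁶ J.
v = √(2·3.22×10⁻⁶/0.0292) = 0.0149 m/s.

0.0149 m/s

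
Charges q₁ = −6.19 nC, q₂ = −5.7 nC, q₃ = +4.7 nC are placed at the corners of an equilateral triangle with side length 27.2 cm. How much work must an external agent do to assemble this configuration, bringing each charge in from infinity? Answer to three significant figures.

The assembly work is the sum of pairwise potential energies, U = Σ_{i<j} kqᵢqⱼ/rᵢⱼ.
All three pair separations equal the side length, 0.272 m.
U = (1.17×10⁻⁶) + (-9.62×10⁻⁷) + (-8.85×10⁻⁷) = -6.81×10⁻⁷ J.

-6.81×10⁻⁷ J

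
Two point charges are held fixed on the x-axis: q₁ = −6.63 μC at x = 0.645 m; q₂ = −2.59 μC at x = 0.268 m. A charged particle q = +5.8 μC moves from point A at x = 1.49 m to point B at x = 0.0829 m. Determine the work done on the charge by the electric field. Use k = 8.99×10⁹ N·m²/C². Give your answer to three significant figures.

0.825 J

The work done by the electric force is W_field = −ΔU = −q(V_B − V_A) = q(V_A − V_B).
At A: distances to the source charges are 0.845 m, 1.22 m; V_A = Σ kqᵢ/rᵢ = -8.96×10⁴ V.
At B: distances to the source charges are 0.562 m, 0.185 m; V_B = Σ kqᵢ/rᵢ = -2.32×10⁵ V.
ΔV = V_B − V_A = -1.42×10⁵ V.
W_field = −qΔV = −(5.80×10⁻⁶ C)(-1.42×10⁵ V) = 0.825 J.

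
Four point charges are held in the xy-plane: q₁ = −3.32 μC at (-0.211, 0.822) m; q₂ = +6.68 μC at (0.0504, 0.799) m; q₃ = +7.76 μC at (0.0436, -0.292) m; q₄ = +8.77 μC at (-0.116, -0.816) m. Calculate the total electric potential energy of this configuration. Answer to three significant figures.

The assembly work is the sum of pairwise potential energies, U = Σ_{i<j} kqᵢqⱼ/rᵢⱼ.
Pair separations: r₁₂ = 0.262 m, r₁₃ = 1.14 m, r₁₄ = 1.64 m, r₂₃ = 1.09 m, r₂₄ = 1.62 m, r₃₄ = 0.548 m.
Summing all 6 pair terms gives U = 0.746 J.

0.746 J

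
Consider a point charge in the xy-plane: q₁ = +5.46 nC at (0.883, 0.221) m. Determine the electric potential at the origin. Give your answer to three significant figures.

Electric potential is a scalar, so the contributions from each charge add algebraically: V = Σ kqᵢ/rᵢ.
Distances from the field point to each charge: r₁ = 0.910 m.
V = k[(5.46×10⁻⁹)/(0.910)] = 53.9 V.

53.9 V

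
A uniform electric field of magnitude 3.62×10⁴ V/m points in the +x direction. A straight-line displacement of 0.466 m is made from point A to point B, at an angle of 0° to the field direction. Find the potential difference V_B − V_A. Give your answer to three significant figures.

-1.69×10⁴ V

Only the component of displacement along E changes the potential: ΔV = −E·d·cosθ.
ΔV = −(3.62×10⁴ V/m)(0.466 m)cos0° = -1.69×10⁴ V.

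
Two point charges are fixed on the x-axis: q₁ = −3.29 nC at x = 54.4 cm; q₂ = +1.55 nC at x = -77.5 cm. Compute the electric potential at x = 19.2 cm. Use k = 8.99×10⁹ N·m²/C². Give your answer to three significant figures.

The total potential is the scalar sum of each charge's contribution, V = Σ kqᵢ/rᵢ.
Distances from the field point to each charge: r₁ = 0.352 m, r₂ = 0.967 m.
V = k[(-3.29×10⁻⁹)/(0.352) + (1.55×10⁻⁹)/(0.967)] = -69.6 V.

-69.6 V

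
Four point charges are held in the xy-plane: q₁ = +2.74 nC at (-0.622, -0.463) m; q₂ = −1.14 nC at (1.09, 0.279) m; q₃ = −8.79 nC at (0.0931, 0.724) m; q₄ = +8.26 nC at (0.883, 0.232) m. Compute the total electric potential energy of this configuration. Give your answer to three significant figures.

-1.07×10⁻⁶ J

The work to assemble the configuration equals its total potential energy, U = Σ kqᵢqⱼ/rᵢⱼ over all pairs.
Pair separations: r₁₂ = 1.87 m, r₁₃ = 1.39 m, r₁₄ = 1.66 m, r₂₃ = 1.09 m, r₂₄ = 0.212 m, r₃₄ = 0.931 m.
Summing all 6 pair terms gives U = -1.07×10⁻⁶ J.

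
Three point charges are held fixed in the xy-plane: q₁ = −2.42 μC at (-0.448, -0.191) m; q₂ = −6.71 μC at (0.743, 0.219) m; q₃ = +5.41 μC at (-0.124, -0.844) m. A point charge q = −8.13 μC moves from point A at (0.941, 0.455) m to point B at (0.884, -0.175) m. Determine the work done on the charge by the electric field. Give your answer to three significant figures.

The work done by the electric force is W_field = −ΔU = −q(V_B − V_A) = q(V_A − V_B).
At A: distances to the source charges are 1.53 m, 0.308 m, 1.68 m; V_A = Σ kqᵢ/rᵢ = -1.81×10⁵ V.
At B: distances to the source charges are 1.33 m, 0.418 m, 1.21 m; V_B = Σ kqᵢ/rᵢ = -1.20×10⁵ V.
ΔV = V_B − V_A = 6.08×10⁴ V.
W_field = −qΔV = −(-8.13×10⁻⁶ C)(6.08×10⁴ V) = 0.494 J.

0.494 J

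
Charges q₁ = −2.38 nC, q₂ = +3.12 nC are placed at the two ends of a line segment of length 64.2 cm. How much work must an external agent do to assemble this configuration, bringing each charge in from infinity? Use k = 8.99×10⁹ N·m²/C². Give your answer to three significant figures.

The assembly work is the sum of pairwise potential energies, U = Σ_{i<j} kqᵢqⱼ/rᵢⱼ.
The separation is r = 0.642 m.
U = (-1.04×10⁻⁷) = -1.04×10⁻⁷ J.

-1.04×10⁻⁷ J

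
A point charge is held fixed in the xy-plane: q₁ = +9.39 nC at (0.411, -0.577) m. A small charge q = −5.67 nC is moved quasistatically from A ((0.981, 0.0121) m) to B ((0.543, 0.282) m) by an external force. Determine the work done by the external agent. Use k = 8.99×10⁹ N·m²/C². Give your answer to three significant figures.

For quasistatic motion the external work equals the change in potential energy: W_ext = qΔV = q(V_B − V_A).
At A: distance to the source charge is 0.820 m; V_A = kq₁/r = 103 V.
At B: distance to the source charge is 0.869 m; V_B = kq₁/r = 97.1 V.
ΔV = V_B − V_A = -5.85 V.
W_ext = qΔV = (-5.67×10⁻⁹ C)(-5.85 V) = 3.32×10⁻⁸ J.

3.32×10⁻⁸ J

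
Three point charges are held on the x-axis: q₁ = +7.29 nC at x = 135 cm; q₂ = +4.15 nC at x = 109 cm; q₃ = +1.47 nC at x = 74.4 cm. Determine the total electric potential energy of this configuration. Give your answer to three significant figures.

The work to assemble the configuration equals its total potential energy, U = Σ kqᵢqⱼ/rᵢⱼ over all pairs.
Pair separations: r₁₂ = 0.260 m, r₁₃ = 0.606 m, r₂₃ = 0.346 m.
U = (1.05×10⁻⁶) + (1.59×10⁻⁷) + (1.59×10⁻⁷) = 1.36×10⁻⁶ J.

1.36×10⁻⁶ J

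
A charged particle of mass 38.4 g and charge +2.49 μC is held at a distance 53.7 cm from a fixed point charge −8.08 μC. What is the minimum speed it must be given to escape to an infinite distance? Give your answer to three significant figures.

4.19 m/s

To just escape, total mechanical energy must reach zero at infinity: ½mv²_min + U = 0, so ½mv²_min = −U = |kQq|/r.
|U| = |kQq|/r = (8.99×10⁹ N·m²/C²)(8.08×10⁻⁶)(2.49×10⁻⁶)/(0.537) = 0.337 J.
v_min = √(2|U|/m) = √(2·0.337/0.0384) = 4.19 m/s.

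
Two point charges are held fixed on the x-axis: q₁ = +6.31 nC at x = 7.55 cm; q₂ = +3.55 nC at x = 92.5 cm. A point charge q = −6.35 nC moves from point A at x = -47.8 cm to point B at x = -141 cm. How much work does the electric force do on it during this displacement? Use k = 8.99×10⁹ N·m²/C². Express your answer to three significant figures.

-4.66×10⁻⁷ J

The work done by the electric force is W_field = −ΔU = −q(V_B − V_A) = q(V_A − V_B).
At A: distances to the source charges are 0.553 m, 1.40 m; V_A = Σ kqᵢ/rᵢ = 125 V.
At B: distances to the source charges are 1.49 m, 2.33 m; V_B = Σ kqᵢ/rᵢ = 51.9 V.
ΔV = V_B − V_A = -73.4 V.
W_field = −qΔV = −(-6.35×10⁻⁹ C)(-73.4 V) = -4.66×10⁻⁷ J.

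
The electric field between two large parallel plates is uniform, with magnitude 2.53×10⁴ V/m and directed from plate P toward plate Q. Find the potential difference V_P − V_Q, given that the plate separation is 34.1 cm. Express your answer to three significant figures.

In a uniform field, potential decreases in the direction of E: ΔV = −E·d for a displacement d parallel to E.
Going from Q to P is a displacement of 34.1 cm opposite to the field, so V_P − V_Q = +Ed = 8630 V.

8630 V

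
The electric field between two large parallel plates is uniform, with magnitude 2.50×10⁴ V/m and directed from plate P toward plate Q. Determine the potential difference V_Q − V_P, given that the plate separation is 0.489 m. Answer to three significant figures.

In a uniform field, potential decreases in the direction of E: ΔV = −E·d for a displacement d parallel to E.
Going from P to Q is a displacement of 0.489 m along the field, so V_Q − V_P = −Ed = -1.22×10⁴ V.

-1.22×10⁴ V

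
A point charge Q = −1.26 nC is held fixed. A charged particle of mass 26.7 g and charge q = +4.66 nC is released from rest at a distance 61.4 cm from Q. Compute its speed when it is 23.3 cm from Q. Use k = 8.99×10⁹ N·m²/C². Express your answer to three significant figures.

3.25×10⁻³ m/s

Only the electrostatic force acts, so mechanical energy is conserved: ½mv² = U₁ − U₂ = kQq(1/r₁ − 1/r₂).
U₁ − U₂ = (8.99×10⁹ N·m²/C²)(-1.26×10⁻⁹ C)(4.66×10⁻⁹ C)(1/0.614 − 1/0.233) = 1.41×10⁻⁷ J.
v = √(2·1.41×10⁻⁷/0.0267) = 3.25×10⁻³ m/s.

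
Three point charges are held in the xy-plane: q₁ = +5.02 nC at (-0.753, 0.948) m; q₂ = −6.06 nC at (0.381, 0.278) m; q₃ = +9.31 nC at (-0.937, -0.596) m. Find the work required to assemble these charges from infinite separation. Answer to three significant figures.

-2.58×10⁻⁷ J

The assembly work is the sum of pairwise potential energies, U = Σ_{i<j} kqᵢqⱼ/rᵢⱼ.
Pair separations: r₁₂ = 1.32 m, r₁₃ = 1.55 m, r₂₃ = 1.58 m.
U = (-2.08×10⁻⁷) + (2.70×10⁻⁷) + (-3.21×10⁻⁷) = -2.58×10⁻⁷ J.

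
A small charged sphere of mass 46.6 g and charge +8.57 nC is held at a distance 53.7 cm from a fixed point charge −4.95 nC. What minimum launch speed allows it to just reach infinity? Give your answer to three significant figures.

5.52×10⁻³ m/s

To just escape, total mechanical energy must reach zero at infinity: ½mv²_min + U = 0, so ½mv²_min = −U = |kQq|/r.
|U| = |kQq|/r = (8.99×10⁹ N·m²/C²)(4.95×10⁻⁹)(8.57×10⁻⁹)/(0.537) = 7.10×10⁻⁷ J.
v_min = √(2|U|/m) = √(2·7.10×10⁻⁷/0.0466) = 5.52×10⁻³ m/s.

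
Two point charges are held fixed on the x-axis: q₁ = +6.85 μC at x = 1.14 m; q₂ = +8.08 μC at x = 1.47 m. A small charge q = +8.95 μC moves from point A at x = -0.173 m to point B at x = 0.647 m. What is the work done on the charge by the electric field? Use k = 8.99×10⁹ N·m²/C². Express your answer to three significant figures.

The work done by the electric force is W_field = −ΔU = −q(V_B − V_A) = q(V_A − V_B).
At A: distances to the source charges are 1.31 m, 1.64 m; V_A = Σ kqᵢ/rᵢ = 9.11×10⁴ V.
At B: distances to the source charges are 0.493 m, 0.823 m; V_B = Σ kqᵢ/rᵢ = 2.13×10⁵ V.
ΔV = V_B − V_A = 1.22×10⁵ V.
W_field = −qΔV = −(8.95×10⁻⁶ C)(1.22×10⁵ V) = -1.09 J.

-1.09 J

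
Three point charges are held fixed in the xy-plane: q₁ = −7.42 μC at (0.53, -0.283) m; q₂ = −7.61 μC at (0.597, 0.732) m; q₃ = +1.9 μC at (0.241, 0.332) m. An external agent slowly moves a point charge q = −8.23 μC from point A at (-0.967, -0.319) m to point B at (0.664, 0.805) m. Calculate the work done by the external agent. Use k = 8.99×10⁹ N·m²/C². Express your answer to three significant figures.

For quasistatic motion the external work equals the change in potential energy: W_ext = qΔV = q(V_B − V_A).
At A: distances to the source charges are 1.50 m, 1.88 m, 1.37 m; V_A = Σ kqᵢ/rᵢ = -6.84×10⁴ V.
At B: distances to the source charges are 1.10 m, 0.0991 m, 0.635 m; V_B = Σ kqᵢ/rᵢ = -7.24×10⁵ V.
ΔV = V_B − V_A = -6.56×10⁵ V.
W_ext = qΔV = (-8.23×10⁻⁶ C)(-6.56×10⁵ V) = 5.40 J.

5.40 J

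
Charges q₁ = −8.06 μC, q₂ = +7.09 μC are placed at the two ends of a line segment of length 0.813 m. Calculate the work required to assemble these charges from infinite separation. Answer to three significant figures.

-0.632 J

The assembly work is the sum of pairwise potential energies, U = Σ_{i<j} kqᵢqⱼ/rᵢⱼ.
The separation is r = 0.813 m.
U = (-0.632) = -0.632 J.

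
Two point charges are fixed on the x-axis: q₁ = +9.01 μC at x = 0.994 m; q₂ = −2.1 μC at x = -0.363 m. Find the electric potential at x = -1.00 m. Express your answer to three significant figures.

Electric potential is a scalar, so the contributions from each charge add algebraically: V = Σ kqᵢ/rᵢ.
Distances from the field point to each charge: r₁ = 1.99 m, r₂ = 0.637 m.
V = k[(9.01×10⁻⁶)/(1.99) + (-2.10×10⁻⁶)/(0.637)] = 1.10×10⁴ V.

1.10×10⁴ V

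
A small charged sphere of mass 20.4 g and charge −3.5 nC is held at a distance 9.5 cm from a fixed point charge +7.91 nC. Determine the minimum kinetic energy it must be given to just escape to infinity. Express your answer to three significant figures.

2.62×10⁻⁶ J

To just escape, total mechanical energy must reach zero at infinity: ½mv²_min + U = 0, so ½mv²_min = −U = |kQq|/r.
|U| = |kQq|/r = (8.99×10⁹ N·m²/C²)(7.91×10⁻⁹)(3.50×10⁻⁹)/(0.0950) = 2.62×10⁻⁶ J.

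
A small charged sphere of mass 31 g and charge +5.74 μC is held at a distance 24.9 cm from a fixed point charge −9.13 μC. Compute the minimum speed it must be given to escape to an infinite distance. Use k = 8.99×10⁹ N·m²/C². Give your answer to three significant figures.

To just escape, total mechanical energy must reach zero at infinity: ½mv²_min + U = 0, so ½mv²_min = −U = |kQq|/r.
|U| = |kQq|/r = (8.99×10⁹ N·m²/C²)(9.13×10⁻⁶)(5.74×10⁻⁶)/(0.249) = 1.89 J.
v_min = √(2|U|/m) = √(2·1.89/0.0310) = 11.0 m/s.

11.0 m/s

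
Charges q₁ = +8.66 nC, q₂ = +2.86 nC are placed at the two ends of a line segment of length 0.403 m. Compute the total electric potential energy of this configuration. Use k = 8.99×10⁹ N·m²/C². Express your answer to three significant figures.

The assembly work is the sum of pairwise potential energies, U = Σ_{i<j} kqᵢqⱼ/rᵢⱼ.
The separation is r = 0.403 m.
U = (5.53×10⁻⁷) = 5.53×10⁻⁷ J.

5.53×10⁻⁷ J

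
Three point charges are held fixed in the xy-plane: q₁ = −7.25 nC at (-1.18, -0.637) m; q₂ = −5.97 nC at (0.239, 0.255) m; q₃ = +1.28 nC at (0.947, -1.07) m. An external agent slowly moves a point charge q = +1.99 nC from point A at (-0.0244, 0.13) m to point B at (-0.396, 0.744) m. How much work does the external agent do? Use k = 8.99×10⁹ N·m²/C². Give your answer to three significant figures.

For quasistatic motion the external work equals the change in potential energy: W_ext = qΔV = q(V_B − V_A).
At A: distances to the source charges are 1.39 m, 0.292 m, 1.54 m; V_A = Σ kqᵢ/rᵢ = -224 V.
At B: distances to the source charges are 1.59 m, 0.801 m, 2.26 m; V_B = Σ kqᵢ/rᵢ = -103 V.
ΔV = V_B − V_A = 121 V.
W_ext = qΔV = (1.99×10⁻⁹ C)(121 V) = 2.40×10⁻⁷ J.

2.40×10⁻⁷ J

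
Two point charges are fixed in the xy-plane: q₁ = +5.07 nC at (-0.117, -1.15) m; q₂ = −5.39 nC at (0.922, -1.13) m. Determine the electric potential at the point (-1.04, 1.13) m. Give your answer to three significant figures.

Electric potential is a scalar, so the contributions from each charge add algebraically: V = Σ kqᵢ/rᵢ.
Distances from the field point to each charge: r₁ = 2.46 m, r₂ = 2.99 m.
V = k[(5.07×10⁻⁹)/(2.46) + (-5.39×10⁻⁹)/(2.99)] = 2.34 V.

2.34 V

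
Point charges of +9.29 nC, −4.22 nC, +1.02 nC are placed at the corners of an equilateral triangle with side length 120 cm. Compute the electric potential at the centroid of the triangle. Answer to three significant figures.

79.0 V

Electric potential is a scalar, so the contributions from each charge add algebraically: V = Σ kqᵢ/rᵢ.
The distance from each vertex to the centroid is a/√3 = 0.693 m.
V = k[(9.29×10⁻⁹)/(0.693) + (-4.22×10⁻⁹)/(0.693) + (1.02×10⁻⁹)/(0.693)] = 79.0 V.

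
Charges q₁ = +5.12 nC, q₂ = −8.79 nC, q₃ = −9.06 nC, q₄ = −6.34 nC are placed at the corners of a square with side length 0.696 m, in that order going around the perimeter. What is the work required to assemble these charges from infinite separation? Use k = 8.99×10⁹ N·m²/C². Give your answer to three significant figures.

8.55×10⁻⁷ J

The work to assemble the configuration equals its total potential energy, U = Σ kqᵢqⱼ/rᵢⱼ over all pairs.
The four side pairs have separation 0.696 m and the two diagonal pairs 0.984 m.
Summing all 6 pair terms gives U = 8.55×10⁻⁷ J.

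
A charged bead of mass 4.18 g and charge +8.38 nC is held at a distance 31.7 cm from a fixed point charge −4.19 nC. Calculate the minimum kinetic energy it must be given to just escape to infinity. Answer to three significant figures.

To just escape, total mechanical energy must reach zero at infinity: ½mv²_min + U = 0, so ½mv²_min = −U = |kQq|/r.
|U| = |kQq|/r = (8.99×10⁹ N·m²/C²)(4.19×10⁻⁹)(8.38×10⁻⁹)/(0.317) = 9.96×10⁻⁷ J.

9.96×10⁻⁷ J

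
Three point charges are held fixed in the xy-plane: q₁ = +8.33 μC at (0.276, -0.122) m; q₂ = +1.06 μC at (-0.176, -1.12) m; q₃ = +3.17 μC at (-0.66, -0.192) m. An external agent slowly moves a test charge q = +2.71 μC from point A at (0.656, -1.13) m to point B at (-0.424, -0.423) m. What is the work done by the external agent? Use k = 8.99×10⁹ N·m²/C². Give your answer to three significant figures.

For quasistatic motion the external work equals the change in potential energy: W_ext = qΔV = q(V_B − V_A).
At A: distances to the source charges are 1.08 m, 0.832 m, 1.62 m; V_A = Σ kqᵢ/rᵢ = 9.86×10⁴ V.
At B: distances to the source charges are 0.762 m, 0.740 m, 0.330 m; V_B = Σ kqᵢ/rᵢ = 1.97×10⁵ V.
ΔV = V_B − V_A = 9.89×10⁴ V.
W_ext = qΔV = (2.71×10⁻⁶ C)(9.89×10⁴ V) = 0.268 J.

0.268 J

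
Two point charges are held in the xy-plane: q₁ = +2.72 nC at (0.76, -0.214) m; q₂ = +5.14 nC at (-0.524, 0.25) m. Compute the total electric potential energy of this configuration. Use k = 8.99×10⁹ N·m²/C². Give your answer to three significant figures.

9.21×10⁻⁸ J

The assembly work is the sum of pairwise potential energies, U = Σ_{i<j} kqᵢqⱼ/rᵢⱼ.
Pair separations: r₁₂ = 1.37 m.
U = (9.21×10⁻⁸) = 9.21×10⁻⁸ J.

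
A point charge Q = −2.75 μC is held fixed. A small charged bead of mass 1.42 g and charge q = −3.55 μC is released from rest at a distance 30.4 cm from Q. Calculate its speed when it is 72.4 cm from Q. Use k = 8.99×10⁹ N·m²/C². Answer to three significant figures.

Only the electrostatic force acts, so mechanical energy is conserved: ½mv² = U₁ − U₂ = kQq(1/r₁ − 1/r₂).
U₁ − U₂ = (8.99×10⁹ N·m²/C²)(-2.75×10⁻⁶ C)(-3.55×10⁻⁶ C)(1/0.304 − 1/0.724) = 0.167 J.
v = √(2·0.167/1.42×10⁻³) = 15.4 m/s.

15.4 m/s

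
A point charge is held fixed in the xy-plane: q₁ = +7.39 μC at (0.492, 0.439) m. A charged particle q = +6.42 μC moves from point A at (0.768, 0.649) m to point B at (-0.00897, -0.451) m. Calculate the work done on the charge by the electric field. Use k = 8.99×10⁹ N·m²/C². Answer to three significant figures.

0.812 J

The work done by the electric force is W_field = −ΔU = −q(V_B − V_A) = q(V_A − V_B).
At A: distance to the source charge is 0.347 m; V_A = kq₁/r = 1.92×10⁵ V.
At B: distance to the source charge is 1.02 m; V_B = kq₁/r = 6.50×10⁴ V.
ΔV = V_B − V_A = -1.27×10⁵ V.
W_field = −qΔV = −(6.42×10⁻⁶ C)(-1.27×10⁵ V) = 0.812 J.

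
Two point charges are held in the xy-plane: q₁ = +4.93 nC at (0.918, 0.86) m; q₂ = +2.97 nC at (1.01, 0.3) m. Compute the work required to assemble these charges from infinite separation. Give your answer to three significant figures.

The assembly work is the sum of pairwise potential energies, U = Σ_{i<j} kqᵢqⱼ/rᵢⱼ.
Pair separations: r₁₂ = 0.568 m.
U = (2.32×10⁻⁷) = 2.32×10⁻⁷ J.

2.32×10⁻⁷ J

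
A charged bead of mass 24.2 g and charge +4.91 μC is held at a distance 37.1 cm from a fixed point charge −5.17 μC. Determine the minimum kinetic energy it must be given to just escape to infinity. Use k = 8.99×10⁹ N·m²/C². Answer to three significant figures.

To just escape, total mechanical energy must reach zero at infinity: ½mv²_min + U = 0, so ½mv²_min = −U = |kQq|/r.
|U| = |kQq|/r = (8.99×10⁹ N·m²/C²)(5.17×10⁻⁶)(4.91×10⁻⁶)/(0.371) = 0.615 J.

0.615 J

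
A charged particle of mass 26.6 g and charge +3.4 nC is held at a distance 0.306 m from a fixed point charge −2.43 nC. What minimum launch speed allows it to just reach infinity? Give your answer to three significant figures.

4.27×10⁻³ m/s

To just escape, total mechanical energy must reach zero at infinity: ½mv²_min + U = 0, so ½mv²_min = −U = |kQq|/r.
|U| = |kQq|/r = (8.99×10⁹ N·m²/C²)(2.43×10⁻⁹)(3.40×10⁻⁹)/(0.306) = 2.43×10⁻⁷ J.
v_min = √(2|U|/m) = √(2·2.43×10⁻⁷/0.0266) = 4.27×10⁻³ m/s.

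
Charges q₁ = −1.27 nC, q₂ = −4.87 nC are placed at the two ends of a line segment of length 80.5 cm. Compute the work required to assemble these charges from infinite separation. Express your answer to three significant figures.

The work to assemble the configuration equals its total potential energy, U = Σ kqᵢqⱼ/rᵢⱼ over all pairs.
The separation is r = 0.805 m.
U = (6.91×10⁻⁸) = 6.91×10⁻⁸ J.

6.91×10⁻⁸ J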